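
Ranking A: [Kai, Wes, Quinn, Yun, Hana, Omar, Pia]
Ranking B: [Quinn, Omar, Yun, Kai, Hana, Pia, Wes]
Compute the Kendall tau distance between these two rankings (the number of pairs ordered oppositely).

10 discordant pairs

Assign each item its position (1..7) in the first ordering, then rewrite the second ordering as that position sequence:
positions: Kai→1, Wes→2, Quinn→3, Yun→4, Hana→5, Omar→6, Pia→7
second ordering as positions: [3, 6, 4, 1, 5, 7, 2]
Discordant pairs = inversions in this position sequence.
3: 1, 2 → 2
6: 4, 1, 5, 2 → 4
4: 1, 2 → 2
1: 0
5: 2 → 1
7: 2 → 1
2: 0
Total: 2 + 4 + 2 + 0 + 1 + 1 + 0 = 10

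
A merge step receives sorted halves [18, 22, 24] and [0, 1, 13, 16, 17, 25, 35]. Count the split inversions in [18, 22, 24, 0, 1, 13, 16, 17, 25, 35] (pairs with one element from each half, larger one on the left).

For each element r of the right run, count left-run elements greater than r:
r = 0: 18, 22, 24 → 3
r = 1: 18, 22, 24 → 3
r = 13: 18, 22, 24 → 3
r = 16: 18, 22, 24 → 3
r = 17: 18, 22, 24 → 3
r = 25: none → 0
r = 35: none → 0
Cross-inversions: 3 + 3 + 3 + 3 + 3 + 0 + 0 = 15

15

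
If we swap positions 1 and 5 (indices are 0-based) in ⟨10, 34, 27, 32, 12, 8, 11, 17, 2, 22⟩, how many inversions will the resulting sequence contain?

Inversions: 21

Positions 1 and 5 hold 34 and 8; after swapping, the array is [10, 8, 27, 32, 12, 34, 11, 17, 2, 22].
Sweep left to right; for each value list the smaller values that follow it:
10: 2
8: 1
27: 5
32: 5
12: 2
34: 4
11: 1
17: 1
2: 0
22: 0
Sum: 2 + 1 + 5 + 5 + 2 + 4 + 1 + 1 + 0 + 0 = 21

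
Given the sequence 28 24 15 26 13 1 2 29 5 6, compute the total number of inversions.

Inversions: 30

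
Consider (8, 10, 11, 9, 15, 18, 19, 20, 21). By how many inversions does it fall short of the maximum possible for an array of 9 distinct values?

Maximum inversions for 9 distinct elements is C(9, 2) = 9·8/2 = 36.
Current inversions — for each element, count later smaller elements:
8: 0
10: 1
11: 1
9: 0
15: 0
18: 0
19: 0
20: 0
21: 0
Current total: 0 + 1 + 1 + 0 + 0 + 0 + 0 + 0 + 0 = 2
Shortfall: 36 − 2 = 34

34 inversions short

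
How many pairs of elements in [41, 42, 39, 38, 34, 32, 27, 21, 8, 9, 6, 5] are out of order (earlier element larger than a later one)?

64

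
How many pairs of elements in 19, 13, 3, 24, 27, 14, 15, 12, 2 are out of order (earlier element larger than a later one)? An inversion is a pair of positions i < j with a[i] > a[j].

Count, for each position, how many later elements it exceeds:
19: 6
13: 3
3: 1
24: 4
27: 4
14: 2
15: 2
12: 1
2: 0
Sum: 6 + 3 + 1 + 4 + 4 + 2 + 2 + 1 + 0 = 23

23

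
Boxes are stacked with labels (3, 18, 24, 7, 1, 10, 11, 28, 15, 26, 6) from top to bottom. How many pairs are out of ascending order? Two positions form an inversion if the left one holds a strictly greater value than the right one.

22 out-of-order pairs

Element-by-element contributions:
3 → 1 → 1
18 → 7, 1, 10, 11, 15, 6 → 6
24 → 7, 1, 10, 11, 15, 6 → 6
7 → 1, 6 → 2
1 → none → 0
10 → 6 → 1
11 → 6 → 1
28 → 15, 26, 6 → 3
15 → 6 → 1
26 → 6 → 1
6 → none → 0
Sum: 1 + 6 + 6 + 2 + 0 + 1 + 1 + 3 + 1 + 1 + 0 = 22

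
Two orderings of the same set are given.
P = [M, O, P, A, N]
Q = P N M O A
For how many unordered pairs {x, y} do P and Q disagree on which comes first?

Assign each item its position (1..5) in the first ordering, then rewrite the second ordering as that position sequence:
positions: M→1, O→2, P→3, A→4, N→5
second ordering as positions: [3, 5, 1, 2, 4]
Discordant pairs = inversions in this position sequence.
3: 1, 2 → 2
5: 1, 2, 4 → 3
1: 0
2: 0
4: 0
Total: 2 + 3 + 0 + 0 + 0 = 5

5 disagreeing pairs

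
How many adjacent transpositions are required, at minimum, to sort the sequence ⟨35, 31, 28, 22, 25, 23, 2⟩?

19

Minimum adjacent swaps = number of inversions (each swap of adjacent out-of-order elements removes one inversion and no swap can remove more).
Count inversions — for each element, later elements that are smaller:
35: 31, 28, 22, 25, 23, 2 → 6
31: 28, 22, 25, 23, 2 → 5
28: 22, 25, 23, 2 → 4
22: 2 → 1
25: 23, 2 → 2
23: 2 → 1
2: none → 0
Total inversions: 6 + 5 + 4 + 1 + 2 + 1 + 0 = 19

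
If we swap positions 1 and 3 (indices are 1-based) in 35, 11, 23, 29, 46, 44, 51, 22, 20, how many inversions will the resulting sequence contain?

Positions 1 and 3 hold 35 and 23; after swapping, the array is [23, 11, 35, 29, 46, 44, 51, 22, 20].
Count, for each position, how many later elements it exceeds:
23 → 11, 22, 20 → 3
11 → none → 0
35 → 29, 22, 20 → 3
29 → 22, 20 → 2
46 → 44, 22, 20 → 3
44 → 22, 20 → 2
51 → 22, 20 → 2
22 → 20 → 1
20 → none → 0
Sum: 3 + 0 + 3 + 2 + 3 + 2 + 2 + 1 + 0 = 16

16 inversions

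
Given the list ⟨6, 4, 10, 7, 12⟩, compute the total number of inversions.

For each element, count later entries that are smaller:
6: 1
4: 0
10: 1
7: 0
12: 0
Sum: 1 + 0 + 1 + 0 + 0 = 2

2 out-of-order pairs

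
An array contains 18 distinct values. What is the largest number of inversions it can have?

153 inversions

The maximum occurs when the array is in strictly decreasing order: every one of the C(18, 2) pairs is inverted.
C(18, 2) = 18·17/2 = 153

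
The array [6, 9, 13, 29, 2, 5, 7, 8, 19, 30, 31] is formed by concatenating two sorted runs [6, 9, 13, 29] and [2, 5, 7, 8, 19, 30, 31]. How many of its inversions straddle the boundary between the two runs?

15 split inversions

Count, for every r in R, how many entries of L exceed r:
r = 2: 6, 9, 13, 29 → 4
r = 5: 6, 9, 13, 29 → 4
r = 7: 9, 13, 29 → 3
r = 8: 9, 13, 29 → 3
r = 19: 29 → 1
r = 30: none → 0
r = 31: none → 0
Cross-inversions: 4 + 4 + 3 + 3 + 1 + 0 + 0 = 15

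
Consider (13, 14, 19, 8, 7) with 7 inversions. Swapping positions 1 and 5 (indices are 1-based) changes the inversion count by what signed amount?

Positions 1 and 5 hold 13 and 7; after swapping, the array is [7, 14, 19, 8, 13].
Element-by-element contributions:
7 → none → 0
14 → 8, 13 → 2
19 → 8, 13 → 2
8 → none → 0
13 → none → 0
Sum: 0 + 2 + 2 + 0 + 0 = 4
Change: 4 − 7 = -3

-3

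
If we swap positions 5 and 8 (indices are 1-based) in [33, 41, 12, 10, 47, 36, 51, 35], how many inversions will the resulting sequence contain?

Positions 5 and 8 hold 47 and 35; after swapping, the array is [33, 41, 12, 10, 35, 36, 51, 47].
For each element, count later entries that are smaller:
33 → 12, 10 → 2
41 → 12, 10, 35, 36 → 4
12 → 10 → 1
10 → none → 0
35 → none → 0
36 → none → 0
51 → 47 → 1
47 → none → 0
Sum: 2 + 4 + 1 + 0 + 0 + 0 + 1 + 0 = 8

8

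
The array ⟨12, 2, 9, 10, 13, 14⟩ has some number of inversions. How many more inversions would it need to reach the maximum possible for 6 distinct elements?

Maximum inversions for 6 distinct elements is C(6, 2) = 6·5/2 = 15.
Current inversions — for each element, count later smaller elements:
12: 3
2: 0
9: 0
10: 0
13: 0
14: 0
Current total: 3 + 0 + 0 + 0 + 0 + 0 = 3
Shortfall: 15 − 3 = 12

12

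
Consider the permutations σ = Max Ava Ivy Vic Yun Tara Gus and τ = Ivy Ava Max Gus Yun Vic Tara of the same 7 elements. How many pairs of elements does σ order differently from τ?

Assign each item its position (1..7) in the first ordering, then rewrite the second ordering as that position sequence:
positions: Max→1, Ava→2, Ivy→3, Vic→4, Yun→5, Tara→6, Gus→7
second ordering as positions: [3, 2, 1, 7, 5, 4, 6]
Discordant pairs = inversions in this position sequence.
3: 2, 1 → 2
2: 1 → 1
1: 0
7: 5, 4, 6 → 3
5: 4 → 1
4: 0
6: 0
Total: 2 + 1 + 0 + 3 + 1 + 0 + 0 = 7

7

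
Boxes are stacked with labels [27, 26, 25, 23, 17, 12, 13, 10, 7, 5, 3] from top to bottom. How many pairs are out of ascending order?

54 inversions

Sweep left to right; for each value list the smaller values that follow it:
27: 10
26: 9
25: 8
23: 7
17: 6
12: 4
13: 4
10: 3
7: 2
5: 1
3: 0
Sum: 10 + 9 + 8 + 7 + 6 + 4 + 4 + 3 + 2 + 1 + 0 = 54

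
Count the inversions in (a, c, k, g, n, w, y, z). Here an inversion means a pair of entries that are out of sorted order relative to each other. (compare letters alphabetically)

1 out-of-order pair

Element-by-element contributions:
a: 0
c: 0
k: 1
g: 0
n: 0
w: 0
y: 0
z: 0
Sum: 0 + 0 + 1 + 0 + 0 + 0 + 0 + 0 = 1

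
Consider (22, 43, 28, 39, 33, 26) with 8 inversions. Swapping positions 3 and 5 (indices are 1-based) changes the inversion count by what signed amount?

Positions 3 and 5 hold 28 and 33; after swapping, the array is [22, 43, 33, 39, 28, 26].
For each element, count later entries that are smaller:
22: 0
43: 4
33: 2
39: 2
28: 1
26: 0
Sum: 0 + 4 + 2 + 2 + 1 + 0 = 9
Change: 9 − 8 = +1

+1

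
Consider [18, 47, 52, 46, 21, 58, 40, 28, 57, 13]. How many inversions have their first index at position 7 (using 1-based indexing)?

The element at index 7 is 40.
Elements after it: 28, 57, 13
Those smaller than 40: 28, 13

2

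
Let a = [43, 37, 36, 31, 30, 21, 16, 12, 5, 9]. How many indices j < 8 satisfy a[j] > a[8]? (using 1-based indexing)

7 such elements

The element at index 8 is 12.
Elements before it: 43, 37, 36, 31, 30, 21, 16
Those larger than 12: 43, 37, 36, 31, 30, 21, 16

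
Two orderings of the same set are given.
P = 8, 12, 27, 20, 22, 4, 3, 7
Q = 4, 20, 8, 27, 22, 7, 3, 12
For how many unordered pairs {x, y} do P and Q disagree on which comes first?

Assign each item its position (1..8) in the first ordering, then rewrite the second ordering as that position sequence:
positions: 8→1, 12→2, 27→3, 20→4, 22→5, 4→6, 3→7, 7→8
second ordering as positions: [6, 4, 1, 3, 5, 8, 7, 2]
Discordant pairs = inversions in this position sequence.
6: 4, 1, 3, 5, 2 → 5
4: 1, 3, 2 → 3
1: 0
3: 2 → 1
5: 2 → 1
8: 7, 2 → 2
7: 2 → 1
2: 0
Total: 5 + 3 + 0 + 1 + 1 + 2 + 1 + 0 = 13

Disagreeing pairs: 13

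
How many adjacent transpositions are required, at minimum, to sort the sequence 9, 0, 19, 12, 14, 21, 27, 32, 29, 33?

Minimum adjacent swaps = number of inversions (each swap of adjacent out-of-order elements removes one inversion and no swap can remove more).
Count inversions — for each element, later elements that are smaller:
9: 0 → 1
0: none → 0
19: 12, 14 → 2
12: none → 0
14: none → 0
21: none → 0
27: none → 0
32: 29 → 1
29: none → 0
33: none → 0
Total inversions: 1 + 0 + 2 + 0 + 0 + 0 + 0 + 1 + 0 + 0 = 4

4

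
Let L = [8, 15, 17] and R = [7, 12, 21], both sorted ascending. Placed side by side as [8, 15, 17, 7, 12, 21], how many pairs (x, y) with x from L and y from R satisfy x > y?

5

Take each right-half value and tally the left-half values above it:
r = 7: 8, 15, 17 → 3
r = 12: 15, 17 → 2
r = 21: none → 0
Cross-inversions: 3 + 2 + 0 = 5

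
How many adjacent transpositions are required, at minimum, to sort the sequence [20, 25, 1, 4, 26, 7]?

7

Each adjacent swap fixes exactly one inversion, so the minimum swap count equals the number of inversions.
Count inversions — for each element, later elements that are smaller:
20: 1, 4, 7 → 3
25: 1, 4, 7 → 3
1: none → 0
4: none → 0
26: 7 → 1
7: none → 0
Total inversions: 3 + 3 + 0 + 0 + 1 + 0 = 7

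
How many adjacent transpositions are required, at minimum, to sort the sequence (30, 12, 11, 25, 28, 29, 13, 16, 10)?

22 swaps

Minimum adjacent swaps = number of inversions (each swap of adjacent out-of-order elements removes one inversion and no swap can remove more).
Count inversions — for each element, later elements that are smaller:
30: 12, 11, 25, 28, 29, 13, 16, 10 → 8
12: 11, 10 → 2
11: 10 → 1
25: 13, 16, 10 → 3
28: 13, 16, 10 → 3
29: 13, 16, 10 → 3
13: 10 → 1
16: 10 → 1
10: none → 0
Total inversions: 8 + 2 + 1 + 3 + 3 + 3 + 1 + 1 + 0 = 22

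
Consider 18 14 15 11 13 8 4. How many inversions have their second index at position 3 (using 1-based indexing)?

1 such element

The element at index 3 is 15.
Elements before it: 18, 14
Those larger than 15: 18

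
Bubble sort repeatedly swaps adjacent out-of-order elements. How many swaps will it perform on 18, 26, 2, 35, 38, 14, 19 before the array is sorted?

9

The minimum number of adjacent swaps to sort an array equals its inversion count, since every such swap removes exactly one inversion.
Count inversions — for each element, later elements that are smaller:
18: 2, 14 → 2
26: 2, 14, 19 → 3
2: none → 0
35: 14, 19 → 2
38: 14, 19 → 2
14: none → 0
19: none → 0
Total inversions: 2 + 3 + 0 + 2 + 2 + 0 + 0 = 9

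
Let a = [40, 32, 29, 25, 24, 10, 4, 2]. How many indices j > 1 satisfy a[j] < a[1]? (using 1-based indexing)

7 such elements

The element at index 1 is 40.
Elements after it: 32, 29, 25, 24, 10, 4, 2
Those smaller than 40: 32, 29, 25, 24, 10, 4, 2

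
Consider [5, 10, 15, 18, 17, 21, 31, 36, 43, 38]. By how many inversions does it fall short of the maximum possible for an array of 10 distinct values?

43

Maximum inversions for 10 distinct elements is C(10, 2) = 10·9/2 = 45.
Current inversions — for each element, count later smaller elements:
5: 0
10: 0
15: 0
18: 1
17: 0
21: 0
31: 0
36: 0
43: 1
38: 0
Current total: 0 + 0 + 0 + 1 + 0 + 0 + 0 + 0 + 1 + 0 = 2
Shortfall: 45 − 2 = 43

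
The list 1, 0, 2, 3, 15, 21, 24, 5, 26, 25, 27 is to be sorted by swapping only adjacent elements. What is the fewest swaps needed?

Each adjacent swap fixes exactly one inversion, so the minimum swap count equals the number of inversions.
Count inversions — for each element, later elements that are smaller:
1: 0 → 1
0: none → 0
2: none → 0
3: none → 0
15: 5 → 1
21: 5 → 1
24: 5 → 1
5: none → 0
26: 25 → 1
25: none → 0
27: none → 0
Total inversions: 1 + 0 + 0 + 0 + 1 + 1 + 1 + 0 + 1 + 0 + 0 = 5

5 swaps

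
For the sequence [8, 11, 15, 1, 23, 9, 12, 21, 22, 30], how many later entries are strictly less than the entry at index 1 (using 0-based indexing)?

2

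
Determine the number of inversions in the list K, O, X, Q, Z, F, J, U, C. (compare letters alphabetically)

Count, for each position, how many later elements it exceeds:
K → F, J, C → 3
O → F, J, C → 3
X → Q, F, J, U, C → 5
Q → F, J, C → 3
Z → F, J, U, C → 4
F → C → 1
J → C → 1
U → C → 1
C → none → 0
Sum: 3 + 3 + 5 + 3 + 4 + 1 + 1 + 1 + 0 = 21

Inversions: 21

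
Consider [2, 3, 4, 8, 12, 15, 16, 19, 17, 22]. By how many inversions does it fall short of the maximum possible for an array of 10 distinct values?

44

Maximum inversions for 10 distinct elements is C(10, 2) = 10·9/2 = 45.
Current inversions — for each element, count later smaller elements:
2: 0
3: 0
4: 0
8: 0
12: 0
15: 0
16: 0
19: 1
17: 0
22: 0
Current total: 0 + 0 + 0 + 0 + 0 + 0 + 0 + 1 + 0 + 0 = 1
Shortfall: 45 − 1 = 44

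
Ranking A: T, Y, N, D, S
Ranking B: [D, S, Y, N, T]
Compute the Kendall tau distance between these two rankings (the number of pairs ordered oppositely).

Discordant pairs: 8

Assign each item its position (1..5) in the first ordering, then rewrite the second ordering as that position sequence:
positions: T→1, Y→2, N→3, D→4, S→5
second ordering as positions: [4, 5, 2, 3, 1]
Discordant pairs = inversions in this position sequence.
4: 2, 3, 1 → 3
5: 2, 3, 1 → 3
2: 1 → 1
3: 1 → 1
1: 0
Total: 3 + 3 + 1 + 1 + 0 = 8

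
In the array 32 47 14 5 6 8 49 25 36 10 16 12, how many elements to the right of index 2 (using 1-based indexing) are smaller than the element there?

The element at index 2 is 47.
Elements after it: 14, 5, 6, 8, 49, 25, 36, 10, 16, 12
Those smaller than 47: 14, 5, 6, 8, 25, 36, 10, 16, 12

9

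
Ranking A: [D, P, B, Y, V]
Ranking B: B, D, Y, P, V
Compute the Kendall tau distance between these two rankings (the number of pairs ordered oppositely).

There are 3 discordant pairs.

Assign each item its position (1..5) in the first ordering, then rewrite the second ordering as that position sequence:
positions: D→1, P→2, B→3, Y→4, V→5
second ordering as positions: [3, 1, 4, 2, 5]
Discordant pairs = inversions in this position sequence.
3: 1, 2 → 2
1: 0
4: 2 → 1
2: 0
5: 0
Total: 2 + 0 + 1 + 0 + 0 = 3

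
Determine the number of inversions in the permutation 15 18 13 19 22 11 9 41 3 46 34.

23 inversions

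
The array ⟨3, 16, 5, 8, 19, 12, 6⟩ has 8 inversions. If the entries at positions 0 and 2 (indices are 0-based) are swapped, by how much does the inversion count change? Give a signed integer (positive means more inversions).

+1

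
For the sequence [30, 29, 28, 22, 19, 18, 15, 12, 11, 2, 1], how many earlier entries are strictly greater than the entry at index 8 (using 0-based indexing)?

The element at index 8 is 11.
Elements before it: 30, 29, 28, 22, 19, 18, 15, 12
Those larger than 11: 30, 29, 28, 22, 19, 18, 15, 12

8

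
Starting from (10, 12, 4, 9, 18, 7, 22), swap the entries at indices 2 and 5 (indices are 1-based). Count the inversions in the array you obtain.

There are 9 inversions.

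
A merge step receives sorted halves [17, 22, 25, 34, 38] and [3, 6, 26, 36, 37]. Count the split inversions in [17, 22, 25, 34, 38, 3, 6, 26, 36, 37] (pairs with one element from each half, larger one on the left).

14

For each element r of the right run, count left-run elements greater than r:
r = 3: 17, 22, 25, 34, 38 → 5
r = 6: 17, 22, 25, 34, 38 → 5
r = 26: 34, 38 → 2
r = 36: 38 → 1
r = 37: 38 → 1
Cross-inversions: 5 + 5 + 2 + 1 + 1 = 14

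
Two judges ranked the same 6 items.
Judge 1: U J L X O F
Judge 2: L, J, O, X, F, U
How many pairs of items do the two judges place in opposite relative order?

Discordant pairs: 7

Assign each item its position (1..6) in the first ordering, then rewrite the second ordering as that position sequence:
positions: U→1, J→2, L→3, X→4, O→5, F→6
second ordering as positions: [3, 2, 5, 4, 6, 1]
Discordant pairs = inversions in this position sequence.
3: 2, 1 → 2
2: 1 → 1
5: 4, 1 → 2
4: 1 → 1
6: 1 → 1
1: 0
Total: 2 + 1 + 2 + 1 + 1 + 0 = 7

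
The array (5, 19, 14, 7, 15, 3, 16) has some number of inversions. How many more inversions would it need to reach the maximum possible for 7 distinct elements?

11 inversions short

Maximum inversions for 7 distinct elements is C(7, 2) = 7·6/2 = 21.
Current inversions — for each element, count later smaller elements:
5: 1
19: 5
14: 2
7: 1
15: 1
3: 0
16: 0
Current total: 1 + 5 + 2 + 1 + 1 + 0 + 0 = 10
Shortfall: 21 − 10 = 11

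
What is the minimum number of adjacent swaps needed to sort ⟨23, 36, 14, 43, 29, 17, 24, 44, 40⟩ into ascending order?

13 swaps

Each adjacent swap fixes exactly one inversion, so the minimum swap count equals the number of inversions.
Count inversions — for each element, later elements that are smaller:
23: 14, 17 → 2
36: 14, 29, 17, 24 → 4
14: none → 0
43: 29, 17, 24, 40 → 4
29: 17, 24 → 2
17: none → 0
24: none → 0
44: 40 → 1
40: none → 0
Total inversions: 2 + 4 + 0 + 4 + 2 + 0 + 0 + 1 + 0 = 13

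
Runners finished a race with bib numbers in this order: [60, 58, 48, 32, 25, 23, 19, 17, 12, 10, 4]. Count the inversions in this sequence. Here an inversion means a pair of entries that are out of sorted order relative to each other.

55

Element-by-element contributions:
60: 10
58: 9
48: 8
32: 7
25: 6
23: 5
19: 4
17: 3
12: 2
10: 1
4: 0
Sum: 10 + 9 + 8 + 7 + 6 + 5 + 4 + 3 + 2 + 1 + 0 = 55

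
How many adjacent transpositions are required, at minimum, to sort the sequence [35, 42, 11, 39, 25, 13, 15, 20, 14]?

Each adjacent swap fixes exactly one inversion, so the minimum swap count equals the number of inversions.
Count inversions — for each element, later elements that are smaller:
35: 11, 25, 13, 15, 20, 14 → 6
42: 11, 39, 25, 13, 15, 20, 14 → 7
11: none → 0
39: 25, 13, 15, 20, 14 → 5
25: 13, 15, 20, 14 → 4
13: none → 0
15: 14 → 1
20: 14 → 1
14: none → 0
Total inversions: 6 + 7 + 0 + 5 + 4 + 0 + 1 + 1 + 0 = 24

24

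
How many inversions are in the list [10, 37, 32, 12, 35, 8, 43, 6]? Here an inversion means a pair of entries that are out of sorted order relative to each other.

16

Sweep left to right; for each value list the smaller values that follow it:
10 → 8, 6 → 2
37 → 32, 12, 35, 8, 6 → 5
32 → 12, 8, 6 → 3
12 → 8, 6 → 2
35 → 8, 6 → 2
8 → 6 → 1
43 → 6 → 1
6 → none → 0
Sum: 2 + 5 + 3 + 2 + 2 + 1 + 1 + 0 = 16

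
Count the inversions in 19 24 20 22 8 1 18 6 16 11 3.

41

Sweep left to right; for each value list the smaller values that follow it:
19: 7
24: 9
20: 7
22: 7
8: 3
1: 0
18: 4
6: 1
16: 2
11: 1
3: 0
Sum: 7 + 9 + 7 + 7 + 3 + 0 + 4 + 1 + 2 + 1 + 0 = 41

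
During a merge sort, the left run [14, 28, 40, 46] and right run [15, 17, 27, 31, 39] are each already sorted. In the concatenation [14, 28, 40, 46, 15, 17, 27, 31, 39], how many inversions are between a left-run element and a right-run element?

13

For each element r of the right run, count left-run elements greater than r:
r = 15: 28, 40, 46 → 3
r = 17: 28, 40, 46 → 3
r = 27: 28, 40, 46 → 3
r = 31: 40, 46 → 2
r = 39: 40, 46 → 2
Cross-inversions: 3 + 3 + 3 + 2 + 2 = 13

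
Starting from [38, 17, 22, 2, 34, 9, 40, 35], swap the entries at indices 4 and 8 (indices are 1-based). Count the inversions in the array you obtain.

17 inversions

Positions 4 and 8 hold 2 and 35; after swapping, the array is [38, 17, 22, 35, 34, 9, 40, 2].
For each element, count later entries that are smaller:
38 → 17, 22, 35, 34, 9, 2 → 6
17 → 9, 2 → 2
22 → 9, 2 → 2
35 → 34, 9, 2 → 3
34 → 9, 2 → 2
9 → 2 → 1
40 → 2 → 1
2 → none → 0
Sum: 6 + 2 + 2 + 3 + 2 + 1 + 1 + 0 = 17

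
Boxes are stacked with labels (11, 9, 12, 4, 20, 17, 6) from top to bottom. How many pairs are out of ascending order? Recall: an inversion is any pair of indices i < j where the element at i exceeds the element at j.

Count, for each position, how many later elements it exceeds:
11 → 9, 4, 6 → 3
9 → 4, 6 → 2
12 → 4, 6 → 2
4 → none → 0
20 → 17, 6 → 2
17 → 6 → 1
6 → none → 0
Sum: 3 + 2 + 2 + 0 + 2 + 1 + 0 = 10

There are 10 inversions.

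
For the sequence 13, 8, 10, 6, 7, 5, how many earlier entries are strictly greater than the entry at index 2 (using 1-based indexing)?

1

The element at index 2 is 8.
Elements before it: 13
Those larger than 8: 13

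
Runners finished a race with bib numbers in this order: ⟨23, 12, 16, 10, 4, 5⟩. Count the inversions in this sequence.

Inversions: 13

Element-by-element contributions:
23 → 12, 16, 10, 4, 5 → 5
12 → 10, 4, 5 → 3
16 → 10, 4, 5 → 3
10 → 4, 5 → 2
4 → none → 0
5 → none → 0
Sum: 5 + 3 + 3 + 2 + 0 + 0 = 13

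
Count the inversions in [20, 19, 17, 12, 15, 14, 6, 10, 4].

33 out-of-order pairs

For each element, count later entries that are smaller:
20: 8
19: 7
17: 6
12: 3
15: 4
14: 3
6: 1
10: 1
4: 0
Sum: 8 + 7 + 6 + 3 + 4 + 3 + 1 + 1 + 0 = 33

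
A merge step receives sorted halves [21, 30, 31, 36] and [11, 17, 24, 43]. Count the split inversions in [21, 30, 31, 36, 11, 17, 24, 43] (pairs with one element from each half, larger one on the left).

Take each right-half value and tally the left-half values above it:
r = 11: 21, 30, 31, 36 → 4
r = 17: 21, 30, 31, 36 → 4
r = 24: 30, 31, 36 → 3
r = 43: none → 0
Cross-inversions: 4 + 4 + 3 + 0 = 11

There are 11 cross-inversions.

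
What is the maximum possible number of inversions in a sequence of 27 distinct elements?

The maximum occurs when the array is in strictly decreasing order: every one of the C(27, 2) pairs is inverted.
C(27, 2) = 27·26/2 = 351

351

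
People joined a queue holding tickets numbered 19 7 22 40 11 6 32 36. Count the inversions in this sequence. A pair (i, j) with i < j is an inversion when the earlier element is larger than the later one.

Inversions: 11

For each element, count later entries that are smaller:
19 → 7, 11, 6 → 3
7 → 6 → 1
22 → 11, 6 → 2
40 → 11, 6, 32, 36 → 4
11 → 6 → 1
6 → none → 0
32 → none → 0
36 → none → 0
Sum: 3 + 1 + 2 + 4 + 1 + 0 + 0 + 0 = 11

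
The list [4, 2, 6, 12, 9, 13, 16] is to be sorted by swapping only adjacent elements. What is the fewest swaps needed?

Adjacent swaps: 2

Each adjacent swap fixes exactly one inversion, so the minimum swap count equals the number of inversions.
Count inversions — for each element, later elements that are smaller:
4: 2 → 1
2: none → 0
6: none → 0
12: 9 → 1
9: none → 0
13: none → 0
16: none → 0
Total inversions: 1 + 0 + 0 + 1 + 0 + 0 + 0 = 2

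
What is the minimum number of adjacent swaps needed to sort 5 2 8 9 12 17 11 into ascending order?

3 adjacent swaps

Each adjacent swap fixes exactly one inversion, so the minimum swap count equals the number of inversions.
Count inversions — for each element, later elements that are smaller:
5: 2 → 1
2: none → 0
8: none → 0
9: none → 0
12: 11 → 1
17: 11 → 1
11: none → 0
Total inversions: 1 + 0 + 0 + 0 + 1 + 1 + 0 = 3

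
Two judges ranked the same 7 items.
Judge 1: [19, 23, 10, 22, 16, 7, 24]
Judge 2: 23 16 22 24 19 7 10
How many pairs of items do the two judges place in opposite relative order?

10

Assign each item its position (1..7) in the first ordering, then rewrite the second ordering as that position sequence:
positions: 19→1, 23→2, 10→3, 22→4, 16→5, 7→6, 24→7
second ordering as positions: [2, 5, 4, 7, 1, 6, 3]
Discordant pairs = inversions in this position sequence.
2: 1 → 1
5: 4, 1, 3 → 3
4: 1, 3 → 2
7: 1, 6, 3 → 3
1: 0
6: 3 → 1
3: 0
Total: 1 + 3 + 2 + 3 + 0 + 1 + 0 = 10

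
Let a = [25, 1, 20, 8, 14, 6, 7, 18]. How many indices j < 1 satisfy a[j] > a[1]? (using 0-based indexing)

The element at index 1 is 1.
Elements before it: 25
Those larger than 1: 25

1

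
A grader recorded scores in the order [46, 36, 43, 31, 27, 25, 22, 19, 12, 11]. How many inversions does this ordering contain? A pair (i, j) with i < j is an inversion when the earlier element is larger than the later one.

44 inversions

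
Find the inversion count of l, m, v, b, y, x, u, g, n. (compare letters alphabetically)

17 inversions

For each element, count later entries that are smaller:
l → b, g → 2
m → b, g → 2
v → b, u, g, n → 4
b → none → 0
y → x, u, g, n → 4
x → u, g, n → 3
u → g, n → 2
g → none → 0
n → none → 0
Sum: 2 + 2 + 4 + 0 + 4 + 3 + 2 + 0 + 0 = 17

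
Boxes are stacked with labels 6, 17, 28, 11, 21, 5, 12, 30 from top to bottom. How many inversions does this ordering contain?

11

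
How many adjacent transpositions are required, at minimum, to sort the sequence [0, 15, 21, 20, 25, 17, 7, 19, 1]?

The minimum number of adjacent swaps to sort an array equals its inversion count, since every such swap removes exactly one inversion.
Count inversions — for each element, later elements that are smaller:
0: none → 0
15: 7, 1 → 2
21: 20, 17, 7, 19, 1 → 5
20: 17, 7, 19, 1 → 4
25: 17, 7, 19, 1 → 4
17: 7, 1 → 2
7: 1 → 1
19: 1 → 1
1: none → 0
Total inversions: 0 + 2 + 5 + 4 + 4 + 2 + 1 + 1 + 0 = 19

19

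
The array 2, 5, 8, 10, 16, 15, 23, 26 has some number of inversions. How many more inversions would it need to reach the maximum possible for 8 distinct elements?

27 inversions short

Maximum inversions for 8 distinct elements is C(8, 2) = 8·7/2 = 28.
Current inversions — for each element, count later smaller elements:
2: 0
5: 0
8: 0
10: 0
16: 1
15: 0
23: 0
26: 0
Current total: 0 + 0 + 0 + 0 + 1 + 0 + 0 + 0 = 1
Shortfall: 28 − 1 = 27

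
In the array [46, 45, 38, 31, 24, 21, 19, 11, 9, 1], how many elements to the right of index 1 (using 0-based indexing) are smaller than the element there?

8 such elements

The element at index 1 is 45.
Elements after it: 38, 31, 24, 21, 19, 11, 9, 1
Those smaller than 45: 38, 31, 24, 21, 19, 11, 9, 1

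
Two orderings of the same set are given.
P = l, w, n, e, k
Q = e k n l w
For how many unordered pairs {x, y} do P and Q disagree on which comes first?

Assign each item its position (1..5) in the first ordering, then rewrite the second ordering as that position sequence:
positions: l→1, w→2, n→3, e→4, k→5
second ordering as positions: [4, 5, 3, 1, 2]
Discordant pairs = inversions in this position sequence.
4: 3, 1, 2 → 3
5: 3, 1, 2 → 3
3: 1, 2 → 2
1: 0
2: 0
Total: 3 + 3 + 2 + 0 + 0 = 8

8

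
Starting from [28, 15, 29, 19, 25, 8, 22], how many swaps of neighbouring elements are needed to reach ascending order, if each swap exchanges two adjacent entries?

13 adjacent swaps

Each adjacent swap fixes exactly one inversion, so the minimum swap count equals the number of inversions.
Count inversions — for each element, later elements that are smaller:
28: 15, 19, 25, 8, 22 → 5
15: 8 → 1
29: 19, 25, 8, 22 → 4
19: 8 → 1
25: 8, 22 → 2
8: none → 0
22: none → 0
Total inversions: 5 + 1 + 4 + 1 + 2 + 0 + 0 = 13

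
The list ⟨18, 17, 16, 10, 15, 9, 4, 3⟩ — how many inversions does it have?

Element-by-element contributions:
18 → 17, 16, 10, 15, 9, 4, 3 → 7
17 → 16, 10, 15, 9, 4, 3 → 6
16 → 10, 15, 9, 4, 3 → 5
10 → 9, 4, 3 → 3
15 → 9, 4, 3 → 3
9 → 4, 3 → 2
4 → 3 → 1
3 → none → 0
Sum: 7 + 6 + 5 + 3 + 3 + 2 + 1 + 0 = 27

27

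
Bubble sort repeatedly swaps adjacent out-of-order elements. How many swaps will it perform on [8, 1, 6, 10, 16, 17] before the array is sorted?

Minimum adjacent swaps = number of inversions (each swap of adjacent out-of-order elements removes one inversion and no swap can remove more).
Count inversions — for each element, later elements that are smaller:
8: 1, 6 → 2
1: none → 0
6: none → 0
10: none → 0
16: none → 0
17: none → 0
Total inversions: 2 + 0 + 0 + 0 + 0 + 0 = 2

2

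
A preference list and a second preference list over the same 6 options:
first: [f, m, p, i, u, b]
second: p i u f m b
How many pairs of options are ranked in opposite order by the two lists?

6 pairs

Assign each item its position (1..6) in the first ordering, then rewrite the second ordering as that position sequence:
positions: f→1, m→2, p→3, i→4, u→5, b→6
second ordering as positions: [3, 4, 5, 1, 2, 6]
Discordant pairs = inversions in this position sequence.
3: 1, 2 → 2
4: 1, 2 → 2
5: 1, 2 → 2
1: 0
2: 0
6: 0
Total: 2 + 2 + 2 + 0 + 0 + 0 = 6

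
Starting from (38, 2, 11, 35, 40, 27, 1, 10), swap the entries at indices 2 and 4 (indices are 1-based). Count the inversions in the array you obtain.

Positions 2 and 4 hold 2 and 35; after swapping, the array is [38, 35, 11, 2, 40, 27, 1, 10].
For each element, count later entries that are smaller:
38: 6
35: 5
11: 3
2: 1
40: 3
27: 2
1: 0
10: 0
Sum: 6 + 5 + 3 + 1 + 3 + 2 + 0 + 0 = 20

Inversions: 20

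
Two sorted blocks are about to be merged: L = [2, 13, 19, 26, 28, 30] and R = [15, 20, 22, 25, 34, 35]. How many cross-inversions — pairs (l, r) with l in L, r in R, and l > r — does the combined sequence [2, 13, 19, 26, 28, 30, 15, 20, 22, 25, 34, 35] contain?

13

Count, for every r in R, how many entries of L exceed r:
r = 15: 19, 26, 28, 30 → 4
r = 20: 26, 28, 30 → 3
r = 22: 26, 28, 30 → 3
r = 25: 26, 28, 30 → 3
r = 34: none → 0
r = 35: none → 0
Cross-inversions: 4 + 3 + 3 + 3 + 0 + 0 = 13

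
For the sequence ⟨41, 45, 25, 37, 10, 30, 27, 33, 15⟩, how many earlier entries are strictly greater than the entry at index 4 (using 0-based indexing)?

4

The element at index 4 is 10.
Elements before it: 41, 45, 25, 37
Those larger than 10: 41, 45, 25, 37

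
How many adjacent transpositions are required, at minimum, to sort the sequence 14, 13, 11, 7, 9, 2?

14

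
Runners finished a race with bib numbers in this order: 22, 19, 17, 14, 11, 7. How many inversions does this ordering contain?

15 inversions

Sweep left to right; for each value list the smaller values that follow it:
22 → 19, 17, 14, 11, 7 → 5
19 → 17, 14, 11, 7 → 4
17 → 14, 11, 7 → 3
14 → 11, 7 → 2
11 → 7 → 1
7 → none → 0
Sum: 5 + 4 + 3 + 2 + 1 + 0 = 15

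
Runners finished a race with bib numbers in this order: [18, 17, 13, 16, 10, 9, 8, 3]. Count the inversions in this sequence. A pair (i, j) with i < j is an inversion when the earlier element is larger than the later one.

Sweep left to right; for each value list the smaller values that follow it:
18 → 17, 13, 16, 10, 9, 8, 3 → 7
17 → 13, 16, 10, 9, 8, 3 → 6
13 → 10, 9, 8, 3 → 4
16 → 10, 9, 8, 3 → 4
10 → 9, 8, 3 → 3
9 → 8, 3 → 2
8 → 3 → 1
3 → none → 0
Sum: 7 + 6 + 4 + 4 + 3 + 2 + 1 + 0 = 27

27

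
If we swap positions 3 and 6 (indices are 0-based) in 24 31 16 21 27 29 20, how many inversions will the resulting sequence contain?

10

Positions 3 and 6 hold 21 and 20; after swapping, the array is [24, 31, 16, 20, 27, 29, 21].
For each element, count later entries that are smaller:
24: 3
31: 5
16: 0
20: 0
27: 1
29: 1
21: 0
Sum: 3 + 5 + 0 + 0 + 1 + 1 + 0 = 10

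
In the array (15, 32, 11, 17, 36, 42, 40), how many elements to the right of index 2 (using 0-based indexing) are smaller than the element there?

0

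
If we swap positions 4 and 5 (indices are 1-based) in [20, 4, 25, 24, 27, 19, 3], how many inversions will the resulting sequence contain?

There are 13 inversions.

Positions 4 and 5 hold 24 and 27; after swapping, the array is [20, 4, 25, 27, 24, 19, 3].
Sweep left to right; for each value list the smaller values that follow it:
20: 3
4: 1
25: 3
27: 3
24: 2
19: 1
3: 0
Sum: 3 + 1 + 3 + 3 + 2 + 1 + 0 = 13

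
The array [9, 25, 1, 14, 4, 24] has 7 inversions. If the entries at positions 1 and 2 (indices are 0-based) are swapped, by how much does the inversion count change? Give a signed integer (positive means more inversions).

Positions 1 and 2 hold 25 and 1; after swapping, the array is [9, 1, 25, 14, 4, 24].
Element-by-element contributions:
9 → 1, 4 → 2
1 → none → 0
25 → 14, 4, 24 → 3
14 → 4 → 1
4 → none → 0
24 → none → 0
Sum: 2 + 0 + 3 + 1 + 0 + 0 = 6
Change: 6 − 7 = -1

-1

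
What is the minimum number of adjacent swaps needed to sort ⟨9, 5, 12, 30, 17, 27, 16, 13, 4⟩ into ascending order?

Each adjacent swap fixes exactly one inversion, so the minimum swap count equals the number of inversions.
Count inversions — for each element, later elements that are smaller:
9: 5, 4 → 2
5: 4 → 1
12: 4 → 1
30: 17, 27, 16, 13, 4 → 5
17: 16, 13, 4 → 3
27: 16, 13, 4 → 3
16: 13, 4 → 2
13: 4 → 1
4: none → 0
Total inversions: 2 + 1 + 1 + 5 + 3 + 3 + 2 + 1 + 0 = 18

18 swaps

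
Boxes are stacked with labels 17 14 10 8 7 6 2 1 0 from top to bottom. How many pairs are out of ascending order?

Sweep left to right; for each value list the smaller values that follow it:
17 → 14, 10, 8, 7, 6, 2, 1, 0 → 8
14 → 10, 8, 7, 6, 2, 1, 0 → 7
10 → 8, 7, 6, 2, 1, 0 → 6
8 → 7, 6, 2, 1, 0 → 5
7 → 6, 2, 1, 0 → 4
6 → 2, 1, 0 → 3
2 → 1, 0 → 2
1 → 0 → 1
0 → none → 0
Sum: 8 + 7 + 6 + 5 + 4 + 3 + 2 + 1 + 0 = 36

36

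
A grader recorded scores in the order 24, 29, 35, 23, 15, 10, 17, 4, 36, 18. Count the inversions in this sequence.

28 out-of-order pairs

For each element, count later entries that are smaller:
24 → 23, 15, 10, 17, 4, 18 → 6
29 → 23, 15, 10, 17, 4, 18 → 6
35 → 23, 15, 10, 17, 4, 18 → 6
23 → 15, 10, 17, 4, 18 → 5
15 → 10, 4 → 2
10 → 4 → 1
17 → 4 → 1
4 → none → 0
36 → 18 → 1
18 → none → 0
Sum: 6 + 6 + 6 + 5 + 2 + 1 + 1 + 0 + 1 + 0 = 28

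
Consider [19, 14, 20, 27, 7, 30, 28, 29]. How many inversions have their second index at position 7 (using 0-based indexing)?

1

The element at index 7 is 29.
Elements before it: 19, 14, 20, 27, 7, 30, 28
Those larger than 29: 30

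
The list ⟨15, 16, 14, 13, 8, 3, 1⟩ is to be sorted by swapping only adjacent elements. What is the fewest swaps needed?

Minimum adjacent swaps = number of inversions (each swap of adjacent out-of-order elements removes one inversion and no swap can remove more).
Count inversions — for each element, later elements that are smaller:
15: 14, 13, 8, 3, 1 → 5
16: 14, 13, 8, 3, 1 → 5
14: 13, 8, 3, 1 → 4
13: 8, 3, 1 → 3
8: 3, 1 → 2
3: 1 → 1
1: none → 0
Total inversions: 5 + 5 + 4 + 3 + 2 + 1 + 0 = 20

20 swaps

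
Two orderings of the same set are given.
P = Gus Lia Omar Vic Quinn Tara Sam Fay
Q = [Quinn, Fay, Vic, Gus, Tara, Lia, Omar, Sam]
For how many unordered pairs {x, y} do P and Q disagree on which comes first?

15 disagreeing pairs

Assign each item its position (1..8) in the first ordering, then rewrite the second ordering as that position sequence:
positions: Gus→1, Lia→2, Omar→3, Vic→4, Quinn→5, Tara→6, Sam→7, Fay→8
second ordering as positions: [5, 8, 4, 1, 6, 2, 3, 7]
Discordant pairs = inversions in this position sequence.
5: 4, 1, 2, 3 → 4
8: 4, 1, 6, 2, 3, 7 → 6
4: 1, 2, 3 → 3
1: 0
6: 2, 3 → 2
2: 0
3: 0
7: 0
Total: 4 + 6 + 3 + 0 + 2 + 0 + 0 + 0 = 15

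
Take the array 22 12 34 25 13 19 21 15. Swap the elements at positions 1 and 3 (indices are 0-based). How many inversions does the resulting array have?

17

Positions 1 and 3 hold 12 and 25; after swapping, the array is [22, 25, 34, 12, 13, 19, 21, 15].
Element-by-element contributions:
22 → 12, 13, 19, 21, 15 → 5
25 → 12, 13, 19, 21, 15 → 5
34 → 12, 13, 19, 21, 15 → 5
12 → none → 0
13 → none → 0
19 → 15 → 1
21 → 15 → 1
15 → none → 0
Sum: 5 + 5 + 5 + 0 + 0 + 1 + 1 + 0 = 17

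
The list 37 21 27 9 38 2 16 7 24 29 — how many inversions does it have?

25

Element-by-element contributions:
37 → 21, 27, 9, 2, 16, 7, 24, 29 → 8
21 → 9, 2, 16, 7 → 4
27 → 9, 2, 16, 7, 24 → 5
9 → 2, 7 → 2
38 → 2, 16, 7, 24, 29 → 5
2 → none → 0
16 → 7 → 1
7 → none → 0
24 → none → 0
29 → none → 0
Sum: 8 + 4 + 5 + 2 + 5 + 0 + 1 + 0 + 0 + 0 = 25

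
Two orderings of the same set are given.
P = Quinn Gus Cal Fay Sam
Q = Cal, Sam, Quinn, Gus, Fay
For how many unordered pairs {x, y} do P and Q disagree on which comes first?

5

Assign each item its position (1..5) in the first ordering, then rewrite the second ordering as that position sequence:
positions: Quinn→1, Gus→2, Cal→3, Fay→4, Sam→5
second ordering as positions: [3, 5, 1, 2, 4]
Discordant pairs = inversions in this position sequence.
3: 1, 2 → 2
5: 1, 2, 4 → 3
1: 0
2: 0
4: 0
Total: 2 + 3 + 0 + 0 + 0 = 5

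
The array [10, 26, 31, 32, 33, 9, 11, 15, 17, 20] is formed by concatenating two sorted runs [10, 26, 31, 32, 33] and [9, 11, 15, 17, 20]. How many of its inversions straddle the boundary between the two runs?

Count, for every r in R, how many entries of L exceed r:
r = 9: 10, 26, 31, 32, 33 → 5
r = 11: 26, 31, 32, 33 → 4
r = 15: 26, 31, 32, 33 → 4
r = 17: 26, 31, 32, 33 → 4
r = 20: 26, 31, 32, 33 → 4
Cross-inversions: 5 + 4 + 4 + 4 + 4 = 21

21 cross-inversions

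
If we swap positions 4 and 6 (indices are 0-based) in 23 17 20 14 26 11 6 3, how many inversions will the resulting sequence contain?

20 inversions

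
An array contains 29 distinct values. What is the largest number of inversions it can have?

The maximum occurs when the array is in strictly decreasing order: every one of the C(29, 2) pairs is inverted.
C(29, 2) = 29·28/2 = 406

406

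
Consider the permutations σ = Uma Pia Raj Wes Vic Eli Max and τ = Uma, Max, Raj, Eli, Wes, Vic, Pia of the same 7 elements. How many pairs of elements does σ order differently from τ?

Assign each item its position (1..7) in the first ordering, then rewrite the second ordering as that position sequence:
positions: Uma→1, Pia→2, Raj→3, Wes→4, Vic→5, Eli→6, Max→7
second ordering as positions: [1, 7, 3, 6, 4, 5, 2]
Discordant pairs = inversions in this position sequence.
1: 0
7: 3, 6, 4, 5, 2 → 5
3: 2 → 1
6: 4, 5, 2 → 3
4: 2 → 1
5: 2 → 1
2: 0
Total: 0 + 5 + 1 + 3 + 1 + 1 + 0 = 11

There are 11 discordant pairs.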